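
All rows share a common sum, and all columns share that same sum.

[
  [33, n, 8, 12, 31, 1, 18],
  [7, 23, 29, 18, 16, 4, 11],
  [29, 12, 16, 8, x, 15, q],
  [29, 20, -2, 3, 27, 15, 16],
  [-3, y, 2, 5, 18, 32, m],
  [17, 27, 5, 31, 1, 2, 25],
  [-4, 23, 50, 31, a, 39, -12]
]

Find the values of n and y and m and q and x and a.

Rows 2 and 4 both sum to 108, so that's the common total.
Row 1 has 33 + 8 + 12 + 31 + 1 + 18 = 103; the blank must be 108 − 103 = 5.
Row 7 has -4 + 23 + 50 + 31 + 39 − 12 = 127; the blank must be 108 − 127 = -19.
Column 5 has 31 + 16 + 27 + 18 + 1 − 19 = 74; the blank must be 108 − 74 = 34.
Row 3 has 29 + 12 + 16 + 8 + 34 + 15 = 114; the blank must be 108 − 114 = -6.
Column 7 has 18 + 11 − 6 + 16 + 25 − 12 = 52; the blank must be 108 − 52 = 56.
Row 5 has -3 + 2 + 5 + 18 + 32 + 56 = 110; the blank must be 108 − 110 = -2.

n = 5, y = -2, m = 56, q = -6, x = 34, a = -19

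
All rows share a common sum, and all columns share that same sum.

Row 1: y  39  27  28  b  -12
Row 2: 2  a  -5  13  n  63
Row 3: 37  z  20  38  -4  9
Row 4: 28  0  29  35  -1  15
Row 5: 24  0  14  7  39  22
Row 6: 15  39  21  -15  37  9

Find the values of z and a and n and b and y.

Rows 4 and 5 both sum to 106, so that's the common total.
Row 3: 37 + 20 + 38 − 4 + 9 = 100, so its missing entry is 106 − 100 = 6.
Column 1: 2 + 37 + 28 + 24 + 15 = 106, so its missing entry is 106 − 106 = 0.
Row 1: 0 + 39 + 27 + 28 − 12 = 82, so its missing entry is 106 − 82 = 24.
Column 2: 39 + 6 + 0 + 0 + 39 = 84, so its missing entry is 106 − 84 = 22.
Row 2: 2 + 22 − 5 + 13 + 63 = 95, so its missing entry is 106 − 95 = 11.

z = 6, a = 22, n = 11, b = 24, y = 0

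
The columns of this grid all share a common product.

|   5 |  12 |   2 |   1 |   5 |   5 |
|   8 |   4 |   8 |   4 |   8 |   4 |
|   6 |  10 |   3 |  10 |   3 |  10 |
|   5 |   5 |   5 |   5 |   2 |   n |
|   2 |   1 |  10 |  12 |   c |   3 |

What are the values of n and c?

n = 4, c = 10

Columns 1 and 2 each multiply to 2400, so every column has product 2400.
Column 6: 5×4×10×3 = 600, so the missing entry is 2400 ÷ 600 = 4.
Column 5: 5×8×3×2 = 240, so the missing entry is 2400 ÷ 240 = 10.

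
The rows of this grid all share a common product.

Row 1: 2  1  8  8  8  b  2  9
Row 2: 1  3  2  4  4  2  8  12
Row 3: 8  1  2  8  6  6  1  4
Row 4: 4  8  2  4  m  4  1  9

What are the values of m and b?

Rows 2 and 3 each multiply to 18432, so every row has product 18432.
Row 4: 4×8×2×4×4×1×9 = 9216, so the missing entry is 18432 ÷ 9216 = 2.
Row 1: 2×1×8×8×8×2×9 = 18432, so the missing entry is 18432 ÷ 18432 = 1.

m = 2, b = 1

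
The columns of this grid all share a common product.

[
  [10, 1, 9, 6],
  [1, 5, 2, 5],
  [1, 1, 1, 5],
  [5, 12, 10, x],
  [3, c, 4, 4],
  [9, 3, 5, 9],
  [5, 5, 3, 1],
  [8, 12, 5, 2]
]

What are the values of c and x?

c = 5, x = 5

Columns 1 and 3 each multiply to 54000, so every column has product 54000.
Column 2: 1×5×1×12×3×5×12 = 10800, so the missing entry is 54000 ÷ 10800 = 5.
Column 4: 6×5×5×4×9×1×2 = 10800, so the missing entry is 54000 ÷ 10800 = 5.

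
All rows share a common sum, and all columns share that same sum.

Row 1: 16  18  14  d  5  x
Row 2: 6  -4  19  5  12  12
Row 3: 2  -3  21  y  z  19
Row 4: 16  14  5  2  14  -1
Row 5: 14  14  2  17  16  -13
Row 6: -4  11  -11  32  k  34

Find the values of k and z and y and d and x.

k = -12, z = 15, y = -4, d = -2, x = -1

Rows 2 and 4 both sum to 50, so that's the common total.
Row 6 has -4 + 11 − 11 + 32 + 34 = 62; the blank must be 50 − 62 = -12.
Column 5 has 5 + 12 + 14 + 16 − 12 = 35; the blank must be 50 − 35 = 15.
Row 3 has 2 − 3 + 21 + 15 + 19 = 54; the blank must be 50 − 54 = -4.
Column 4 has 5 − 4 + 2 + 17 + 32 = 52; the blank must be 50 − 52 = -2.
Row 1 has 16 + 18 + 14 − 2 + 5 = 51; the blank must be 50 − 51 = -1.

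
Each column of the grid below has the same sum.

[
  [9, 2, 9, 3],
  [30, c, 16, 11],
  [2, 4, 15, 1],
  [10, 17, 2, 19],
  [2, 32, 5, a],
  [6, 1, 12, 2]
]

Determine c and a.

c = 3, a = 23

Columns 1 and 3 both add up to 59, so every column sums to 59.
Column 2: 2 + 4 + 17 + 32 + 1 = 56, so the missing entry is 59 − 56 = 3.
Column 4: 3 + 11 + 1 + 19 + 2 = 36, so the missing entry is 59 − 36 = 23.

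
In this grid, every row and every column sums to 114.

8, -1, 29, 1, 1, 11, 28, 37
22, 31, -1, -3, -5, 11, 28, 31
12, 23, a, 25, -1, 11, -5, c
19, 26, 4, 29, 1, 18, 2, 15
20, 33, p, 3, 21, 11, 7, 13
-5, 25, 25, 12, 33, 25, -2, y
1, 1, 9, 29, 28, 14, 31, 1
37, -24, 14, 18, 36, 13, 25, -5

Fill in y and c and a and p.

y = 1, c = 21, a = 28, p = 6

The known cells in row 5 total 108, leaving 114 − 108 = 6 for the blank.
The known cells in row 6 total 113, leaving 114 − 113 = 1 for the blank.
The known cells in column 8 total 93, leaving 114 − 93 = 21 for the blank.
The known cells in row 3 total 86, leaving 114 − 86 = 28 for the blank.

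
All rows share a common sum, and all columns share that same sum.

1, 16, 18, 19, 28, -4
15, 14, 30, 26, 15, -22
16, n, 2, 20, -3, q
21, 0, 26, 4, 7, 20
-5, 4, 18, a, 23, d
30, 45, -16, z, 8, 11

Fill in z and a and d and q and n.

z = 0, a = 9, d = 29, q = 44, n = -1

Rows 1 and 2 both sum to 78, so that's the common total.
The known cells in column 2 total 79, leaving 78 − 79 = -1 for the blank.
The known cells in row 6 total 78, leaving 78 − 78 = 0 for the blank.
The known cells in column 4 total 69, leaving 78 − 69 = 9 for the blank.
The known cells in row 5 total 49, leaving 78 − 49 = 29 for the blank.
The known cells in row 3 total 34, leaving 78 − 34 = 44 for the blank.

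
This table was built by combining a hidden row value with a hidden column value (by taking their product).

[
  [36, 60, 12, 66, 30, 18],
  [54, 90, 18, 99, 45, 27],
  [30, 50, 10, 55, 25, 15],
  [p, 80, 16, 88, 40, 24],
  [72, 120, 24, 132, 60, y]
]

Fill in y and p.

Each row is a constant multiple of every other row — this is a multiplication table with the headers hidden.
Row 5 is 60/30 = 2/1 times row 1, so its entry in column 6 is 18 × 2/1 = 36.
Row 4 is 40/30 = 4/3 times row 1, so its entry in column 1 is 36 × 4/3 = 48.

y = 36, p = 48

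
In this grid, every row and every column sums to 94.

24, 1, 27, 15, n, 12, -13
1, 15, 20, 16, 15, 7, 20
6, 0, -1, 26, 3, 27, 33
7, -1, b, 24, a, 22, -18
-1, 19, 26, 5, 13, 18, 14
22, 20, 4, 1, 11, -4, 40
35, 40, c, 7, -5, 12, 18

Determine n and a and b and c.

n = 28, a = 29, b = 31, c = -13

Row 1 has 24 + 1 + 27 + 15 + 12 − 13 = 66; the blank must be 94 − 66 = 28.
Column 5 has 28 + 15 + 3 + 13 + 11 − 5 = 65; the blank must be 94 − 65 = 29.
Row 4 has 7 − 1 + 24 + 29 + 22 − 18 = 63; the blank must be 94 − 63 = 31.
Row 7 has 35 + 40 + 7 − 5 + 12 + 18 = 107; the blank must be 94 − 107 = -13.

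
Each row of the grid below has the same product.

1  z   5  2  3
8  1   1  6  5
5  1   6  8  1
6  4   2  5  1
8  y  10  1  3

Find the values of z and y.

Rows 2 and 3 each multiply to 240, so every row has product 240.
Row 1: 1×5×2×3 = 30, so the missing entry is 240 ÷ 30 = 8.
Row 5: 8×10×1×3 = 240, so the missing entry is 240 ÷ 240 = 1.

z = 8, y = 1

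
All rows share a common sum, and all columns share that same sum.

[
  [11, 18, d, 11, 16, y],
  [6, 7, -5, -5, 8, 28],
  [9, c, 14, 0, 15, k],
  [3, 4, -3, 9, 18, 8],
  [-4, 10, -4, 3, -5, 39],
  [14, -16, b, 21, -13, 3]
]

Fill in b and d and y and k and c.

b = 30, d = 7, y = -24, k = -15, c = 16

Rows 2 and 4 both sum to 39, so that's the common total.
Column 2 has 18 + 7 + 4 + 10 − 16 = 23; the blank must be 39 − 23 = 16.
Row 3 has 9 + 16 + 14 + 0 + 15 = 54; the blank must be 39 − 54 = -15.
Column 6 has 28 − 15 + 8 + 39 + 3 = 63; the blank must be 39 − 63 = -24.
Row 1 has 11 + 18 + 11 + 16 − 24 = 32; the blank must be 39 − 32 = 7.
Row 6 has 14 − 16 + 21 − 13 + 3 = 9; the blank must be 39 − 9 = 30.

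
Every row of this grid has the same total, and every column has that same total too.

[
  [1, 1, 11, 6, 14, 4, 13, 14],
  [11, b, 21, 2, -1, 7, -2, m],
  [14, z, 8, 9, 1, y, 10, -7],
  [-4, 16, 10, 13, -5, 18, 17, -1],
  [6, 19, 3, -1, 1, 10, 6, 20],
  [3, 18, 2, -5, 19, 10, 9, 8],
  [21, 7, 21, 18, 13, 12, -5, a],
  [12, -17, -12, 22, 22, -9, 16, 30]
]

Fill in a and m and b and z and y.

a = -23, m = 23, b = 3, z = 17, y = 12

Rows 1 and 4 both sum to 64, so that's the common total.
Row 7 has 21 + 7 + 21 + 18 + 13 + 12 − 5 = 87; the blank must be 64 − 87 = -23.
Column 8 has 14 − 7 − 1 + 20 + 8 − 23 + 30 = 41; the blank must be 64 − 41 = 23.
Row 2 has 11 + 21 + 2 − 1 + 7 − 2 + 23 = 61; the blank must be 64 − 61 = 3.
Column 2 has 1 + 3 + 16 + 19 + 18 + 7 − 17 = 47; the blank must be 64 − 47 = 17.
Row 3 has 14 + 17 + 8 + 9 + 1 + 10 − 7 = 52; the blank must be 64 − 52 = 12.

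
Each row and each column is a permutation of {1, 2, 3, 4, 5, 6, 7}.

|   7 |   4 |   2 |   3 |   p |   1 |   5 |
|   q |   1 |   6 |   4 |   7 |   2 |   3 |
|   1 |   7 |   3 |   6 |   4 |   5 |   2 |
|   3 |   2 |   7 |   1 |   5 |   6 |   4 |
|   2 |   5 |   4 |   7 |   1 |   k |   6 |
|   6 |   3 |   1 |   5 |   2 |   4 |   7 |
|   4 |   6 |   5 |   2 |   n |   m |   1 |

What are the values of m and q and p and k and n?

For row 1, column 5: row 1 already has {1, 2, 3, 4, 5, 7}; that leaves 6.
For row 7, column 5: column 5 already has {1, 2, 4, 5, 6, 7}; that leaves 3.
For row 7, column 6: row 7 already has {1, 2, 3, 4, 5, 6}; that leaves 7.
For row 5, column 6: row 5 already has {1, 2, 4, 5, 6, 7}; that leaves 3.
For row 2, column 1: row 2 already has {1, 2, 3, 4, 6, 7}; that leaves 5.

m = 7, q = 5, p = 6, k = 3, n = 3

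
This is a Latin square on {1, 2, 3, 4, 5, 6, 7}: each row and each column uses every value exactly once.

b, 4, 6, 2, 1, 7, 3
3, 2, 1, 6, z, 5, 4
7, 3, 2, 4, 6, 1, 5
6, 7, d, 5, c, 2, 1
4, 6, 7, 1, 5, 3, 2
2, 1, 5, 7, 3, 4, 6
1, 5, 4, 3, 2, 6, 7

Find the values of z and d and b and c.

For row 4, column 3: column 3 already has {1, 2, 4, 5, 6, 7}; that leaves 3.
For row 4, column 5: row 4 already has {1, 2, 3, 5, 6, 7}; that leaves 4.
Cell (2,5): row 2 already has {1, 2, 3, 4, 5, 6} → 7.
For row 1, column 1: row 1 already has {1, 2, 3, 4, 6, 7}; that leaves 5.

z = 7, d = 3, b = 5, c = 4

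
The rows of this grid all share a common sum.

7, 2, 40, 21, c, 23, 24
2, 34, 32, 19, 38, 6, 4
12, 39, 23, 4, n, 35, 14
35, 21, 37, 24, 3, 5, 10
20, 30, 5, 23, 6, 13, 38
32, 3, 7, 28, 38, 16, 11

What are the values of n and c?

n = 8, c = 18

The complete rows each total 135.
Row 3 is missing 135 − 127 = 8 (since 12 + 39 + 23 + 4 + 35 + 14 = 127).
Row 1 is missing 135 − 117 = 18 (since 7 + 2 + 40 + 21 + 23 + 24 = 117).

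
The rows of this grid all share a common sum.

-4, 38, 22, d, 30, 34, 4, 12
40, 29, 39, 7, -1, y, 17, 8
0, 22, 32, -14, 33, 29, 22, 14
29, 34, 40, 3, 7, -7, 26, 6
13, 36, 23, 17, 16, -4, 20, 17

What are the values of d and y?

d = 2, y = -1

The complete rows each total 138.
Row 1 is missing 138 − 136 = 2 (since -4 + 38 + 22 + 30 + 34 + 4 + 12 = 136).
Row 2 is missing 138 − 139 = -1 (since 40 + 29 + 39 + 7 − 1 + 17 + 8 = 139).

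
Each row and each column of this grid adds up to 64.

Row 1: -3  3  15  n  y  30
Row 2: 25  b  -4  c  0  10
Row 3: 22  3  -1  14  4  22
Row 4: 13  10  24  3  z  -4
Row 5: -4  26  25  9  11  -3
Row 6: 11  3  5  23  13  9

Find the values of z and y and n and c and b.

z = 18, y = 18, n = 1, c = 14, b = 19

The known cells in row 4 total 46, leaving 64 − 46 = 18 for the blank.
The known cells in column 5 total 46, leaving 64 − 46 = 18 for the blank.
The known cells in column 2 total 45, leaving 64 − 45 = 19 for the blank.
The known cells in row 1 total 63, leaving 64 − 63 = 1 for the blank.
The known cells in row 2 total 50, leaving 64 − 50 = 14 for the blank.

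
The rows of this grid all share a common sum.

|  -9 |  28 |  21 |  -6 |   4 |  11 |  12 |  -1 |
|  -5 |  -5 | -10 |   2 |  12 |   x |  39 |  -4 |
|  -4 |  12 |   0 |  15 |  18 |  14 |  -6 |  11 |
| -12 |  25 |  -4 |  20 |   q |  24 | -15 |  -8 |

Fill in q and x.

q = 30, x = 31

The complete rows each total 60.
Row 4 is missing 60 − 30 = 30 (since -12 + 25 − 4 + 20 + 24 − 15 − 8 = 30).
Row 2 is missing 60 − 29 = 31 (since -5 − 5 − 10 + 2 + 12 + 39 − 4 = 29).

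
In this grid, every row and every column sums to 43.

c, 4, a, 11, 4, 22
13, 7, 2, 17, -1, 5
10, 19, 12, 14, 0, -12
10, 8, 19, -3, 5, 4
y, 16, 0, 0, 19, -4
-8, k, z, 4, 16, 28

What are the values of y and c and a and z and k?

Row 5: 16 + 0 + 0 + 19 − 4 = 31, so its missing entry is 43 − 31 = 12.
Column 1: 13 + 10 + 10 + 12 − 8 = 37, so its missing entry is 43 − 37 = 6.
Column 2: 4 + 7 + 19 + 8 + 16 = 54, so its missing entry is 43 − 54 = -11.
Row 1: 6 + 4 + 11 + 4 + 22 = 47, so its missing entry is 43 − 47 = -4.
Row 6: -8 − 11 + 4 + 16 + 28 = 29, so its missing entry is 43 − 29 = 14.

y = 12, c = 6, a = -4, z = 14, k = -11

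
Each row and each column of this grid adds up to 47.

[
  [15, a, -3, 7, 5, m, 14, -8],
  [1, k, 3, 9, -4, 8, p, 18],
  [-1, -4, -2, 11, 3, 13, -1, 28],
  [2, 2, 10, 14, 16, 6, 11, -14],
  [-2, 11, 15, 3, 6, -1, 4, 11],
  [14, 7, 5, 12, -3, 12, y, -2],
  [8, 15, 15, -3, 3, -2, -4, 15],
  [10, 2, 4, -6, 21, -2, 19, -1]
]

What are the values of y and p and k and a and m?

The known cells in row 6 total 45, leaving 47 − 45 = 2 for the blank.
The known cells in column 6 total 34, leaving 47 − 34 = 13 for the blank.
The known cells in row 1 total 43, leaving 47 − 43 = 4 for the blank.
The known cells in column 2 total 37, leaving 47 − 37 = 10 for the blank.
The known cells in row 2 total 45, leaving 47 − 45 = 2 for the blank.

y = 2, p = 2, k = 10, a = 4, m = 13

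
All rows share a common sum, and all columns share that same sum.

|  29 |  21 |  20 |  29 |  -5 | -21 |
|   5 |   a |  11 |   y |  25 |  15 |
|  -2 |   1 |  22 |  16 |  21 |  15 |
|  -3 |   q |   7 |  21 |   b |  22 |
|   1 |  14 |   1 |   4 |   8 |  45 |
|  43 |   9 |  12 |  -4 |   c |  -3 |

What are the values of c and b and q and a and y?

Rows 1 and 3 both sum to 73, so that's the common total.
Row 6: 43 + 9 + 12 − 4 − 3 = 57, so its missing entry is 73 − 57 = 16.
Column 5: -5 + 25 + 21 + 8 + 16 = 65, so its missing entry is 73 − 65 = 8.
Row 4: -3 + 7 + 21 + 8 + 22 = 55, so its missing entry is 73 − 55 = 18.
Column 2: 21 + 1 + 18 + 14 + 9 = 63, so its missing entry is 73 − 63 = 10.
Row 2: 5 + 10 + 11 + 25 + 15 = 66, so its missing entry is 73 − 66 = 7.

c = 16, b = 8, q = 18, a = 10, y = 7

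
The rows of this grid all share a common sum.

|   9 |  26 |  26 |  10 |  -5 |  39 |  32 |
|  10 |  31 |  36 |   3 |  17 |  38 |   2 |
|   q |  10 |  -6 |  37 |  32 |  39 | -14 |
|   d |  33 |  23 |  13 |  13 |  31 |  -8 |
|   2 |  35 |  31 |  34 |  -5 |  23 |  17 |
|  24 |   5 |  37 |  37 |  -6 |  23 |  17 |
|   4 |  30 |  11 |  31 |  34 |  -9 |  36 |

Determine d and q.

Rows 5 and 6 both add up to 137, so every row sums to 137.
Row 4: 33 + 23 + 13 + 13 + 31 − 8 = 105, so the missing entry is 137 − 105 = 32.
Row 3: 10 − 6 + 37 + 32 + 39 − 14 = 98, so the missing entry is 137 − 98 = 39.

d = 32, q = 39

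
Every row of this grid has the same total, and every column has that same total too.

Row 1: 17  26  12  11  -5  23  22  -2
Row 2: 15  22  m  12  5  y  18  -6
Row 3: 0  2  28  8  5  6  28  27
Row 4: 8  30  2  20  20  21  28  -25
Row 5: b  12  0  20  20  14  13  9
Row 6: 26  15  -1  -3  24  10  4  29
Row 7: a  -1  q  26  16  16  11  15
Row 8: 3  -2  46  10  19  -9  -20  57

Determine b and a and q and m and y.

Rows 1 and 3 both sum to 104, so that's the common total.
Row 5 has 12 + 0 + 20 + 20 + 14 + 13 + 9 = 88; the blank must be 104 − 88 = 16.
Column 6 has 23 + 6 + 21 + 14 + 10 + 16 − 9 = 81; the blank must be 104 − 81 = 23.
Row 2 has 15 + 22 + 12 + 5 + 23 + 18 − 6 = 89; the blank must be 104 − 89 = 15.
Column 3 has 12 + 15 + 28 + 2 + 0 − 1 + 46 = 102; the blank must be 104 − 102 = 2.
Row 7 has -1 + 2 + 26 + 16 + 16 + 11 + 15 = 85; the blank must be 104 − 85 = 19.

b = 16, a = 19, q = 2, m = 15, y = 23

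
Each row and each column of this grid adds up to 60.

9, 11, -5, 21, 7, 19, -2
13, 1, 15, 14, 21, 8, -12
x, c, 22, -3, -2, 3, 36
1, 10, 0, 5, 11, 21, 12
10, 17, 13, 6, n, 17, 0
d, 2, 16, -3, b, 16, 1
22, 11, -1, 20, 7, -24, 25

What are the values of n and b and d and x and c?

Row 5 has 10 + 17 + 13 + 6 + 17 + 0 = 63; the blank must be 60 − 63 = -3.
Column 2 has 11 + 1 + 10 + 17 + 2 + 11 = 52; the blank must be 60 − 52 = 8.
Column 5 has 7 + 21 − 2 + 11 − 3 + 7 = 41; the blank must be 60 − 41 = 19.
Row 3 has 8 + 22 − 3 − 2 + 3 + 36 = 64; the blank must be 60 − 64 = -4.
Row 6 has 2 + 16 − 3 + 19 + 16 + 1 = 51; the blank must be 60 − 51 = 9.

n = -3, b = 19, d = 9, x = -4, c = 8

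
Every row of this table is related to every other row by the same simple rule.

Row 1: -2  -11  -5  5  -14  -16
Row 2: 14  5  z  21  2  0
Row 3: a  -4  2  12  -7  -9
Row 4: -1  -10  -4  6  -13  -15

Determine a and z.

a = 5, z = 11

The difference between any two rows is the same in every column — this is an addition table with the headers hidden.
Row 3 minus row 1 is 12 − 5 = 7, so its entry in column 1 is -2 + 7 = 5.
Row 2 minus row 1 is 21 − 5 = 16, so its entry in column 3 is -5 + 16 = 11.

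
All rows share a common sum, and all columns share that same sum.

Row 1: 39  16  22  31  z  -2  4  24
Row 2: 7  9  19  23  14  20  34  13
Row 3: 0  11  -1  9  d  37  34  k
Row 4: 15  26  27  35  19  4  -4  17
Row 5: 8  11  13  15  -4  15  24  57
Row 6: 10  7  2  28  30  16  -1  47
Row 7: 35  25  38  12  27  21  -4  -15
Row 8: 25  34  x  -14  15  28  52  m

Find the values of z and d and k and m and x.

z = 5, d = 33, k = 16, m = -20, x = 19

Rows 2 and 4 both sum to 139, so that's the common total.
Row 1: 39 + 16 + 22 + 31 − 2 + 4 + 24 = 134, so its missing entry is 139 − 134 = 5.
Column 5: 5 + 14 + 19 − 4 + 30 + 27 + 15 = 106, so its missing entry is 139 − 106 = 33.
Row 3: 0 + 11 − 1 + 9 + 33 + 37 + 34 = 123, so its missing entry is 139 − 123 = 16.
Column 8: 24 + 13 + 16 + 17 + 57 + 47 − 15 = 159, so its missing entry is 139 − 159 = -20.
Row 8: 25 + 34 − 14 + 15 + 28 + 52 − 20 = 120, so its missing entry is 139 − 120 = 19.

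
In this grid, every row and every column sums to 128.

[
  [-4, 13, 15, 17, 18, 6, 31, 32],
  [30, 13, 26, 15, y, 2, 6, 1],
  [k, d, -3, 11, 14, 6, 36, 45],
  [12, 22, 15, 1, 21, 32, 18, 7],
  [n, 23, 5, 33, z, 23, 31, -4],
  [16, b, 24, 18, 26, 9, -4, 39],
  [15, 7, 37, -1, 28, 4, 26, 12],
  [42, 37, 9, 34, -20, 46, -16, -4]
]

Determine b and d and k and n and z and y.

b = 0, d = 13, k = 6, n = 11, z = 6, y = 35

Row 6: 16 + 24 + 18 + 26 + 9 − 4 + 39 = 128, so its missing entry is 128 − 128 = 0.
Column 2: 13 + 13 + 22 + 23 + 0 + 7 + 37 = 115, so its missing entry is 128 − 115 = 13.
Row 3: 13 − 3 + 11 + 14 + 6 + 36 + 45 = 122, so its missing entry is 128 − 122 = 6.
Column 1: -4 + 30 + 6 + 12 + 16 + 15 + 42 = 117, so its missing entry is 128 − 117 = 11.
Row 5: 11 + 23 + 5 + 33 + 23 + 31 − 4 = 122, so its missing entry is 128 − 122 = 6.
Row 2: 30 + 13 + 26 + 15 + 2 + 6 + 1 = 93, so its missing entry is 128 − 93 = 35.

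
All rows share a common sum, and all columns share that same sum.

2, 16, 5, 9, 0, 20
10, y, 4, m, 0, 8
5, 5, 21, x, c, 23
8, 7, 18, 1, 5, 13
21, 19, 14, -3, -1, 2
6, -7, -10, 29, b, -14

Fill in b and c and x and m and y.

b = 48, c = 0, x = -2, m = 18, y = 12

Rows 1 and 4 both sum to 52, so that's the common total.
Row 6 has 6 − 7 − 10 + 29 − 14 = 4; the blank must be 52 − 4 = 48.
Column 5 has 0 + 0 + 5 − 1 + 48 = 52; the blank must be 52 − 52 = 0.
Column 2 has 16 + 5 + 7 + 19 − 7 = 40; the blank must be 52 − 40 = 12.
Row 3 has 5 + 5 + 21 + 0 + 23 = 54; the blank must be 52 − 54 = -2.
Row 2 has 10 + 12 + 4 + 0 + 8 = 34; the blank must be 52 − 34 = 18.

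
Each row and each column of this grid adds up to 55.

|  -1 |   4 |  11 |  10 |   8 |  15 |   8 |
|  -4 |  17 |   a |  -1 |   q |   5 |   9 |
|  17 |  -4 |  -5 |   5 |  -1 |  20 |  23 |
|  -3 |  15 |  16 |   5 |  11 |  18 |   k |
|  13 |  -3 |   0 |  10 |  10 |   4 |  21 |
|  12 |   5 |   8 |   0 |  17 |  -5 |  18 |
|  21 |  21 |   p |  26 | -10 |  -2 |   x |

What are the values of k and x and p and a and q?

k = -7, x = -17, p = 16, a = 9, q = 20

Column 5: 8 − 1 + 11 + 10 + 17 − 10 = 35, so its missing entry is 55 − 35 = 20.
Row 2: -4 + 17 − 1 + 20 + 5 + 9 = 46, so its missing entry is 55 − 46 = 9.
Column 3: 11 + 9 − 5 + 16 + 0 + 8 = 39, so its missing entry is 55 − 39 = 16.
Row 4: -3 + 15 + 16 + 5 + 11 + 18 = 62, so its missing entry is 55 − 62 = -7.
Row 7: 21 + 21 + 16 + 26 − 10 − 2 = 72, so its missing entry is 55 − 72 = -17.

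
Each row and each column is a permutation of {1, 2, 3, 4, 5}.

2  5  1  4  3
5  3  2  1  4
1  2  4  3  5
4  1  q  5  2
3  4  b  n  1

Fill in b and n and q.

b = 5, n = 2, q = 3

At (row 4, col 3): row 4 already has {1, 2, 4, 5}, so the value is 3.
Cell (5,3): column 3 already has {1, 2, 3, 4} → 5.
At (row 5, col 4): row 5 already has {1, 3, 4, 5}, so the value is 2.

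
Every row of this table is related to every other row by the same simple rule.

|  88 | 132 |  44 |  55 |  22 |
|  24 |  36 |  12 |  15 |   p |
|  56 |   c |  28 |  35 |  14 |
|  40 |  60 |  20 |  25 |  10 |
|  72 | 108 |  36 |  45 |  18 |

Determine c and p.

c = 84, p = 6

Each row is a constant multiple of every other row — this is a multiplication table with the headers hidden.
Row 3 is 56/88 = 7/11 times row 1, so its entry in column 2 is 132 × 7/11 = 84.
Row 2 is 24/88 = 3/11 times row 1, so its entry in column 5 is 22 × 3/11 = 6.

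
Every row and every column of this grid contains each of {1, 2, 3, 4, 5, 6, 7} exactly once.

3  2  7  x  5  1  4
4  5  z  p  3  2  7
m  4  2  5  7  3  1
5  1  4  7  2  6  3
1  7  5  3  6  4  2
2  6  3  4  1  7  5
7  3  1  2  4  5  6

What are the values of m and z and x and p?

m = 6, z = 6, x = 6, p = 1

For row 3, column 1: row 3 already has {1, 2, 3, 4, 5, 7}; that leaves 6.
At (row 2, col 3): column 3 already has {1, 2, 3, 4, 5, 7}, so the value is 6.
For row 1, column 4: row 1 already has {1, 2, 3, 4, 5, 7}; that leaves 6.
At (row 2, col 4): row 2 already has {2, 3, 4, 5, 6, 7}, so the value is 1.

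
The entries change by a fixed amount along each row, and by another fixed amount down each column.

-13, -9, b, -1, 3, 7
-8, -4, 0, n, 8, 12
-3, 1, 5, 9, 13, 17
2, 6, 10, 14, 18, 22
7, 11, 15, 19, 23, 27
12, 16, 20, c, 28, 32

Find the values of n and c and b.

n = 4, c = 24, b = -5

Along each row the entries change by 4 per step; down each column they change by 5.
Row 2: from -8 at column 1, stepping by 4 to column 4 gives 4.
Row 6: from 12 at column 1, stepping by 4 to column 4 gives 24.
Row 1: from -13 at column 1, stepping by 4 to column 3 gives -5.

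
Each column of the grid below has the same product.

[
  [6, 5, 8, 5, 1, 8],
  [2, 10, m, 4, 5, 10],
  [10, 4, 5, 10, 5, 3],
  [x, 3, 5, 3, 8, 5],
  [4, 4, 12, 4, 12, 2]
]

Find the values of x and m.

Columns 4 and 6 each multiply to 2400, so every column has product 2400.
Column 1: 6×2×10×4 = 480, so the missing entry is 2400 ÷ 480 = 5.
Column 3: 8×5×5×12 = 2400, so the missing entry is 2400 ÷ 2400 = 1.

x = 5, m = 1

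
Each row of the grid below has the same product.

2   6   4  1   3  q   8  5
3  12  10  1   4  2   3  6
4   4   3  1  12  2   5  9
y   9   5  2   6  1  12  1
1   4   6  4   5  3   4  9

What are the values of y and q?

Rows 2 and 3 each multiply to 51840, so every row has product 51840.
Row 4: 9×5×2×6×1×12×1 = 6480, so the missing entry is 51840 ÷ 6480 = 8.
Row 1: 2×6×4×1×3×8×5 = 5760, so the missing entry is 51840 ÷ 5760 = 9.

y = 8, q = 9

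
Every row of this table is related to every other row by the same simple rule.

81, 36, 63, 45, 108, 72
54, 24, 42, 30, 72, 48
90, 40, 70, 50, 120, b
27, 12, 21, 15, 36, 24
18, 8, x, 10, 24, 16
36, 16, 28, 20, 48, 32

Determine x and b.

Each row is a constant multiple of every other row — this is a multiplication table with the headers hidden.
Row 5 is 18/81 = 2/9 times row 1, so its entry in column 3 is 63 × 2/9 = 14.
Row 3 is 90/81 = 10/9 times row 1, so its entry in column 6 is 72 × 10/9 = 80.

x = 14, b = 80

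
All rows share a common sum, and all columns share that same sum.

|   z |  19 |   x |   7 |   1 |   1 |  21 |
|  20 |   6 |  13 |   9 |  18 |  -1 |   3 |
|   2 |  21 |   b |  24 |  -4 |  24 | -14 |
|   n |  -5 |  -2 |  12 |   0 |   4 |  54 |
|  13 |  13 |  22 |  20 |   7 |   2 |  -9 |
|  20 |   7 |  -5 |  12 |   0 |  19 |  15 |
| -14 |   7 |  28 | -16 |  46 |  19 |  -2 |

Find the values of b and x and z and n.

b = 15, x = -3, z = 22, n = 5

Rows 2 and 5 both sum to 68, so that's the common total.
The known cells in row 4 total 63, leaving 68 − 63 = 5 for the blank.
The known cells in column 1 total 46, leaving 68 − 46 = 22 for the blank.
The known cells in row 1 total 71, leaving 68 − 71 = -3 for the blank.
The known cells in row 3 total 53, leaving 68 − 53 = 15 for the blank.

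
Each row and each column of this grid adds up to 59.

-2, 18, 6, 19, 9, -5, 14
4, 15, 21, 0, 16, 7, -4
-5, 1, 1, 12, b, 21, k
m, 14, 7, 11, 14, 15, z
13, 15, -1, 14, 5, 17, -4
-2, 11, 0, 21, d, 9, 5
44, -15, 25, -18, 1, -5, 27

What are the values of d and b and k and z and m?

d = 15, b = -1, k = 30, z = -9, m = 7

The known cells in row 6 total 44, leaving 59 − 44 = 15 for the blank.
The known cells in column 5 total 60, leaving 59 − 60 = -1 for the blank.
The known cells in column 1 total 52, leaving 59 − 52 = 7 for the blank.
The known cells in row 3 total 29, leaving 59 − 29 = 30 for the blank.
The known cells in row 4 total 68, leaving 59 − 68 = -9 for the blank.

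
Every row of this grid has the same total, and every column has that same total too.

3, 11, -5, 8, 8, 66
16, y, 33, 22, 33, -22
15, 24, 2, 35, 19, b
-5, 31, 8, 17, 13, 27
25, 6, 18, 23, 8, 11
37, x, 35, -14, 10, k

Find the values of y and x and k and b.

Rows 1 and 4 both sum to 91, so that's the common total.
Row 2 has 16 + 33 + 22 + 33 − 22 = 82; the blank must be 91 − 82 = 9.
Row 3 has 15 + 24 + 2 + 35 + 19 = 95; the blank must be 91 − 95 = -4.
Column 6 has 66 − 22 − 4 + 27 + 11 = 78; the blank must be 91 − 78 = 13.
Row 6 has 37 + 35 − 14 + 10 + 13 = 81; the blank must be 91 − 81 = 10.

y = 9, x = 10, k = 13, b = -4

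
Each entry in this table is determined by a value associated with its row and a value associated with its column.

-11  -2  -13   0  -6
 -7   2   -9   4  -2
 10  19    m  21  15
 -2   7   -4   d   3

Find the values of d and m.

The difference between any two rows is the same in every column — this is an addition table with the headers hidden.
Row 4 minus row 1 is 3 − (-6) = 9, so its entry in column 4 is 0 + 9 = 9.
Row 3 minus row 1 is 15 − (-6) = 21, so its entry in column 3 is -13 + 21 = 8.

d = 9, m = 8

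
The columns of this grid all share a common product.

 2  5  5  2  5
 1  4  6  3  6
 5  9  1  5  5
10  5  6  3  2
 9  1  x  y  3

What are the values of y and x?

y = 10, x = 5

Columns 2 and 5 each multiply to 900, so every column has product 900.
Column 4: 2×3×5×3 = 90, so the missing entry is 900 ÷ 90 = 10.
Column 3: 5×6×1×6 = 180, so the missing entry is 900 ÷ 180 = 5.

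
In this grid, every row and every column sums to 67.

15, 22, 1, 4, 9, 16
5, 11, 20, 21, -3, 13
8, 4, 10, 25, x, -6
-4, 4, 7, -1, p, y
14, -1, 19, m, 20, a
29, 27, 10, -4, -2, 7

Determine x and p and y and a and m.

Row 3: 8 + 4 + 10 + 25 − 6 = 41, so its missing entry is 67 − 41 = 26.
Column 5: 9 − 3 + 26 + 20 − 2 = 50, so its missing entry is 67 − 50 = 17.
Column 4: 4 + 21 + 25 − 1 − 4 = 45, so its missing entry is 67 − 45 = 22.
Row 5: 14 − 1 + 19 + 22 + 20 = 74, so its missing entry is 67 − 74 = -7.
Row 4: -4 + 4 + 7 − 1 + 17 = 23, so its missing entry is 67 − 23 = 44.

x = 26, p = 17, y = 44, a = -7, m = 22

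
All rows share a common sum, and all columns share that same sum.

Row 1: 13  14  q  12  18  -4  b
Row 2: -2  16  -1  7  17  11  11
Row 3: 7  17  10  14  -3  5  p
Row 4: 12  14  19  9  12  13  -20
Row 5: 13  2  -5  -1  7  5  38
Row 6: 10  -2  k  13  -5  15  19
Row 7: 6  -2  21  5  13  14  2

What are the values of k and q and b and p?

Rows 2 and 4 both sum to 59, so that's the common total.
The known cells in row 3 total 50, leaving 59 − 50 = 9 for the blank.
The known cells in column 7 total 59, leaving 59 − 59 = 0 for the blank.
The known cells in row 1 total 53, leaving 59 − 53 = 6 for the blank.
The known cells in row 6 total 50, leaving 59 − 50 = 9 for the blank.

k = 9, q = 6, b = 0, p = 9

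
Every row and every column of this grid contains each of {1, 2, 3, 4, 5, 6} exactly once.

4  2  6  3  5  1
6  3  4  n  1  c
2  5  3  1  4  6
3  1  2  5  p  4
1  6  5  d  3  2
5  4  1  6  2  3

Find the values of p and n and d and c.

At (row 2, col 6): column 6 already has {1, 2, 3, 4, 6}, so the value is 5.
At (row 2, col 4): row 2 already has {1, 3, 4, 5, 6}, so the value is 2.
Cell (4,5): row 4 already has {1, 2, 3, 4, 5} → 6.
At (row 5, col 4): row 5 already has {1, 2, 3, 5, 6}, so the value is 4.

p = 6, n = 2, d = 4, c = 5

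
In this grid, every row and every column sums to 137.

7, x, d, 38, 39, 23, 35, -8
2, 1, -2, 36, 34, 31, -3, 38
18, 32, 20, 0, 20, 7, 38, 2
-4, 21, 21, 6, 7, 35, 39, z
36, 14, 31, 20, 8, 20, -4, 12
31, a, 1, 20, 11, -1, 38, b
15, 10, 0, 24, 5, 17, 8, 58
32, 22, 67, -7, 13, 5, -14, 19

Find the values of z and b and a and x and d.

z = 12, b = 4, a = 33, x = 4, d = -1

The known cells in row 4 total 125, leaving 137 − 125 = 12 for the blank.
The known cells in column 8 total 133, leaving 137 − 133 = 4 for the blank.
The known cells in row 6 total 104, leaving 137 − 104 = 33 for the blank.
The known cells in column 2 total 133, leaving 137 − 133 = 4 for the blank.
The known cells in row 1 total 138, leaving 137 − 138 = -1 for the blank.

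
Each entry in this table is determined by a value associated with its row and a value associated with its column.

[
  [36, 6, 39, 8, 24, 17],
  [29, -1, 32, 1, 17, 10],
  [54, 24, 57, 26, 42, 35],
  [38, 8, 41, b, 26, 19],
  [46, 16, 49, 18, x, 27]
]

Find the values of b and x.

The difference between any two rows is the same in every column — this is an addition table with the headers hidden.
Row 4 minus row 1 is 38 − 36 = 2, so its entry in column 4 is 8 + 2 = 10.
Row 5 minus row 1 is 46 − 36 = 10, so its entry in column 5 is 24 + 10 = 34.

b = 10, x = 34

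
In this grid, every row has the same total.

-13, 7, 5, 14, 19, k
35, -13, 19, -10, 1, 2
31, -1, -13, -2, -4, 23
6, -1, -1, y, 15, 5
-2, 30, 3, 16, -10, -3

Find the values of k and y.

Row 3 sums to 34 and so does row 5; that's the common total.
In row 1 the known cells total 32, leaving 34 − 32 = 2.
In row 4 the known cells total 24, leaving 34 − 24 = 10.

k = 2, y = 10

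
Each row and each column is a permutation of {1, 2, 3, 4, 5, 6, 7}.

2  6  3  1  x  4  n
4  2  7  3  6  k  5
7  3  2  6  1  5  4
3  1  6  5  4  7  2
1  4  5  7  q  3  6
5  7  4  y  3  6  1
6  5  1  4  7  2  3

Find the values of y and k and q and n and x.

For row 5, column 5: row 5 already has {1, 3, 4, 5, 6, 7}; that leaves 2.
For row 1, column 5: column 5 already has {1, 2, 3, 4, 6, 7}; that leaves 5.
Cell (2,6): row 2 already has {2, 3, 4, 5, 6, 7} → 1.
For row 1, column 7: row 1 already has {1, 2, 3, 4, 5, 6}; that leaves 7.
At (row 6, col 4): row 6 already has {1, 3, 4, 5, 6, 7}, so the value is 2.

y = 2, k = 1, q = 2, n = 7, x = 5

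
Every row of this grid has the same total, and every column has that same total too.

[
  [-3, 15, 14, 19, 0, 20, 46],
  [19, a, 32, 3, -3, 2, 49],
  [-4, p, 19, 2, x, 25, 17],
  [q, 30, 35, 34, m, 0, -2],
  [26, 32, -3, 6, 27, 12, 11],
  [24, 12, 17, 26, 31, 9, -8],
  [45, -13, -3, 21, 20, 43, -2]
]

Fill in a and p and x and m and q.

a = 9, p = 26, x = 26, m = 10, q = 4

Rows 1 and 5 both sum to 111, so that's the common total.
Row 2: 19 + 32 + 3 − 3 + 2 + 49 = 102, so its missing entry is 111 − 102 = 9.
Column 2: 15 + 9 + 30 + 32 + 12 − 13 = 85, so its missing entry is 111 − 85 = 26.
Row 3: -4 + 26 + 19 + 2 + 25 + 17 = 85, so its missing entry is 111 − 85 = 26.
Column 5: 0 − 3 + 26 + 27 + 31 + 20 = 101, so its missing entry is 111 − 101 = 10.
Row 4: 30 + 35 + 34 + 10 + 0 − 2 = 107, so its missing entry is 111 − 107 = 4.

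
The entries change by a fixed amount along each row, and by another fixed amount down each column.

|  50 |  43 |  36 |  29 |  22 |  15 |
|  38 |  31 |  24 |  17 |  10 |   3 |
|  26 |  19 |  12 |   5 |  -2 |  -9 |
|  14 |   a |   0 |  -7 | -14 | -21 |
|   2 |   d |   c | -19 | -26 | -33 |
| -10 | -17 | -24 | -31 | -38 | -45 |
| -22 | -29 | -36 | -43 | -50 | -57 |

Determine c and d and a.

c = -12, d = -5, a = 7

Along each row the entries change by -7 per step; down each column they change by -12.
Row 5: from 2 at column 1, stepping by -7 to column 3 gives -12.
Row 5: from 2 at column 1, stepping by -7 to column 2 gives -5.
Row 4: from 14 at column 1, stepping by -7 to column 2 gives 7.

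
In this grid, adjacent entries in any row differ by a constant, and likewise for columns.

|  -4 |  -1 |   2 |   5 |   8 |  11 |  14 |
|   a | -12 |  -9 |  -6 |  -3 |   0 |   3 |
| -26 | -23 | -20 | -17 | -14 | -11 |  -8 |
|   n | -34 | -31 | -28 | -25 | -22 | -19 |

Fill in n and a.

Along each row the entries change by 3 per step; down each column they change by -11.
Row 4: from -34 at column 2, stepping by 3 to column 1 gives -37.
Row 2: from -12 at column 2, stepping by 3 to column 1 gives -15.

n = -37, a = -15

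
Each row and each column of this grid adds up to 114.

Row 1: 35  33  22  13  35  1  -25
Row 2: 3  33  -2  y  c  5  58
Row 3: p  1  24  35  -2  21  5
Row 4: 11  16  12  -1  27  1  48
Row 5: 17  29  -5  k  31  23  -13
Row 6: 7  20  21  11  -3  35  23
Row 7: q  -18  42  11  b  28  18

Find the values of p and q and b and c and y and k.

Row 5 has 17 + 29 − 5 + 31 + 23 − 13 = 82; the blank must be 114 − 82 = 32.
Row 3 has 1 + 24 + 35 − 2 + 21 + 5 = 84; the blank must be 114 − 84 = 30.
Column 1 has 35 + 3 + 30 + 11 + 17 + 7 = 103; the blank must be 114 − 103 = 11.
Row 7 has 11 − 18 + 42 + 11 + 28 + 18 = 92; the blank must be 114 − 92 = 22.
Column 5 has 35 − 2 + 27 + 31 − 3 + 22 = 110; the blank must be 114 − 110 = 4.
Row 2 has 3 + 33 − 2 + 4 + 5 + 58 = 101; the blank must be 114 − 101 = 13.

p = 30, q = 11, b = 22, c = 4, y = 13, k = 32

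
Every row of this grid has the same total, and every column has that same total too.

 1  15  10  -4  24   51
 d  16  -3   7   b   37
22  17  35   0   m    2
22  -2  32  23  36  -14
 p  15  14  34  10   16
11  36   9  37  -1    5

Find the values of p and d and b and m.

Rows 1 and 4 both sum to 97, so that's the common total.
Row 3 has 22 + 17 + 35 + 0 + 2 = 76; the blank must be 97 − 76 = 21.
Row 5 has 15 + 14 + 34 + 10 + 16 = 89; the blank must be 97 − 89 = 8.
Column 1 has 1 + 22 + 22 + 8 + 11 = 64; the blank must be 97 − 64 = 33.
Row 2 has 33 + 16 − 3 + 7 + 37 = 90; the blank must be 97 − 90 = 7.

p = 8, d = 33, b = 7, m = 21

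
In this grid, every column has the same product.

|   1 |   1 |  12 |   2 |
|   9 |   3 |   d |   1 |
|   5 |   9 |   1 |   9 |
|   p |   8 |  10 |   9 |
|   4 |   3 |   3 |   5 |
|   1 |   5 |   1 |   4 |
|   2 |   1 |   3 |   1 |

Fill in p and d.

Columns 2 and 4 each multiply to 3240, so every column has product 3240.
Column 1: 1×9×5×4×1×2 = 360, so the missing entry is 3240 ÷ 360 = 9.
Column 3: 12×1×10×3×1×3 = 1080, so the missing entry is 3240 ÷ 1080 = 3.

p = 9, d = 3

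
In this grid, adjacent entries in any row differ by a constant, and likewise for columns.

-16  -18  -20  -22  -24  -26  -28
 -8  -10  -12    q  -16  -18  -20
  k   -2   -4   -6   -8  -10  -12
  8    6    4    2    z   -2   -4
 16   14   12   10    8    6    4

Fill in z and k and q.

z = 0, k = 0, q = -14

Along each row the entries change by -2 per step; down each column they change by 8.
Row 4: from 8 at column 1, stepping by -2 to column 5 gives 0.
Row 3: from -2 at column 2, stepping by -2 to column 1 gives 0.
Row 2: from -8 at column 1, stepping by -2 to column 4 gives -14.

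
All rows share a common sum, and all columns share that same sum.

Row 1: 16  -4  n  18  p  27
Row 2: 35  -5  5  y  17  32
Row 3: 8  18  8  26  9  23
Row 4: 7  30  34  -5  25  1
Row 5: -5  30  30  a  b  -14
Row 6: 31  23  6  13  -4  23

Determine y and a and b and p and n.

y = 8, a = 32, b = 19, p = 26, n = 9

Rows 3 and 4 both sum to 92, so that's the common total.
The known cells in column 3 total 83, leaving 92 − 83 = 9 for the blank.
The known cells in row 1 total 66, leaving 92 − 66 = 26 for the blank.
The known cells in column 5 total 73, leaving 92 − 73 = 19 for the blank.
The known cells in row 5 total 60, leaving 92 − 60 = 32 for the blank.
The known cells in row 2 total 84, leaving 92 − 84 = 8 for the blank.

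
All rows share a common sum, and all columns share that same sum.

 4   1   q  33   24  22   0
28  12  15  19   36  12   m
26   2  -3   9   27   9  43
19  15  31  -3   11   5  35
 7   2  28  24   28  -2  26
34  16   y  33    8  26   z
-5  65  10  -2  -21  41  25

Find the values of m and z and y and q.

m = -9, z = -7, y = 3, q = 29

Rows 3 and 4 both sum to 113, so that's the common total.
The known cells in row 2 total 122, leaving 113 − 122 = -9 for the blank.
The known cells in row 1 total 84, leaving 113 − 84 = 29 for the blank.
The known cells in column 7 total 120, leaving 113 − 120 = -7 for the blank.
The known cells in row 6 total 110, leaving 113 − 110 = 3 for the blank.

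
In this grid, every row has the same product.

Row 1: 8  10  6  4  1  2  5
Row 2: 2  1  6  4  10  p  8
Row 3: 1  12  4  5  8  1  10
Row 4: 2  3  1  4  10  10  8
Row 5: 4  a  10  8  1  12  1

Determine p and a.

Rows 1 and 3 each multiply to 19200, so every row has product 19200.
Row 2: 2×1×6×4×10×8 = 3840, so the missing entry is 19200 ÷ 3840 = 5.
Row 5: 4×10×8×1×12×1 = 3840, so the missing entry is 19200 ÷ 3840 = 5.

p = 5, a = 5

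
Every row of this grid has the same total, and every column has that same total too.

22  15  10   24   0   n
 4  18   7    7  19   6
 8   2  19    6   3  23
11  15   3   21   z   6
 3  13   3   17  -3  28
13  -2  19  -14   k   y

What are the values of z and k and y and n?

Rows 2 and 3 both sum to 61, so that's the common total.
Row 4: 11 + 15 + 3 + 21 + 6 = 56, so its missing entry is 61 − 56 = 5.
Column 5: 0 + 19 + 3 + 5 − 3 = 24, so its missing entry is 61 − 24 = 37.
Row 6: 13 − 2 + 19 − 14 + 37 = 53, so its missing entry is 61 − 53 = 8.
Row 1: 22 + 15 + 10 + 24 + 0 = 71, so its missing entry is 61 − 71 = -10.

z = 5, k = 37, y = 8, n = -10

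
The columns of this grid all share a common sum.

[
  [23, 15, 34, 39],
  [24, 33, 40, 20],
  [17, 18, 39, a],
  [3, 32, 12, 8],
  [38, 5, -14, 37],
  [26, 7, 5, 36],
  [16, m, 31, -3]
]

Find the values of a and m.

a = 10, m = 37

Column 1 sums to 147 and so does column 3; that's the common total.
In column 4 the known cells total 137, leaving 147 − 137 = 10.
In column 2 the known cells total 110, leaving 147 − 110 = 37.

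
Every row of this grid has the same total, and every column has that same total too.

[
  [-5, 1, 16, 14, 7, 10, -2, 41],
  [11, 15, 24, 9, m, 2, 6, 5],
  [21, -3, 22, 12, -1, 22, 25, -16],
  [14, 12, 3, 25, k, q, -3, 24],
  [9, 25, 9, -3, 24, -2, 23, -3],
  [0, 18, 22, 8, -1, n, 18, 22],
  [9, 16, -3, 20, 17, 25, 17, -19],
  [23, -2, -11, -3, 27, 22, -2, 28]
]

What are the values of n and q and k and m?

Rows 1 and 3 both sum to 82, so that's the common total.
Row 2 has 11 + 15 + 24 + 9 + 2 + 6 + 5 = 72; the blank must be 82 − 72 = 10.
Row 6 has 0 + 18 + 22 + 8 − 1 + 18 + 22 = 87; the blank must be 82 − 87 = -5.
Column 5 has 7 + 10 − 1 + 24 − 1 + 17 + 27 = 83; the blank must be 82 − 83 = -1.
Row 4 has 14 + 12 + 3 + 25 − 1 − 3 + 24 = 74; the blank must be 82 − 74 = 8.

n = -5, q = 8, k = -1, m = 10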